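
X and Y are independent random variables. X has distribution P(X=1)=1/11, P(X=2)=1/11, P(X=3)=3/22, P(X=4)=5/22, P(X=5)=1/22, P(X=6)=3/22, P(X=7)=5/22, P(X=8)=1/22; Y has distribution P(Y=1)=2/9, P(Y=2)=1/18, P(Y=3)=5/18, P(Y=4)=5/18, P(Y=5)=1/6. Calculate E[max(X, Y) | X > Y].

717/125

P(X > Y) = 125/198.
Summing max(X,Y)·P(x,y) over outcomes with X > Y gives 239/66.
E[max(X, Y) | X > Y] = (239/66) / (125/198) = 717/125.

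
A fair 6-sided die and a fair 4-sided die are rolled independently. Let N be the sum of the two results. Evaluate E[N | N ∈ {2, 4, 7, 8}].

P(N ∈ {2, 4, 7, 8}) = 11/24.
Σ over the event: 2·1/24 + 4·1/8 + 7·1/6 + 8·1/8 = 11/4.
E[N | N ∈ {2, 4, 7, 8}] = (11/4) / (11/24) = 6.

6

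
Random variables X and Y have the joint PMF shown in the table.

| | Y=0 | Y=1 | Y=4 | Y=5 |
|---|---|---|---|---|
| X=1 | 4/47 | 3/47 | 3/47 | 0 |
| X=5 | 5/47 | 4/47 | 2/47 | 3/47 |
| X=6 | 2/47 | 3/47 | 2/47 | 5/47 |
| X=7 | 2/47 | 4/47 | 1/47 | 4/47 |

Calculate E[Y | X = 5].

27/14

P(X = 5) = 14/47.
Summing Y·P(X=x,Y=y) over the conditioning event gives 27/47.
E[Y | X = 5] = (27/47) / (14/47) = 27/14.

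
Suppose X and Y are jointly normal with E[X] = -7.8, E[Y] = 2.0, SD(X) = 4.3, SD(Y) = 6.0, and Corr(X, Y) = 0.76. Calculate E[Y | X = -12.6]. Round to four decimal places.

-3.0902

E[Y | X=x] = μ_Y + ρ(σ_Y/σ_X)(x − μ_X) for jointly normal variables.
E[Y | X=-12.6] = 2.0 + (0.76)·(6.0/4.3)·(-12.6 − (-7.8)) = 2.0 + (1.060465)·(-4.8) = -3.0902.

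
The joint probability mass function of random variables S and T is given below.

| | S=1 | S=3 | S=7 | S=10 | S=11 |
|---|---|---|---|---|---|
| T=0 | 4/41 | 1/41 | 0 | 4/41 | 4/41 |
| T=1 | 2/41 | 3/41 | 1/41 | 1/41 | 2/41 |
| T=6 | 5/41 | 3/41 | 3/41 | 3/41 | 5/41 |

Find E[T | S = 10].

19/8

P(S = 10) = 8/41.
Summing T·P(S=x,T=y) over the conditioning event gives 19/41.
E[T | S = 10] = (19/41) / (8/41) = 19/8.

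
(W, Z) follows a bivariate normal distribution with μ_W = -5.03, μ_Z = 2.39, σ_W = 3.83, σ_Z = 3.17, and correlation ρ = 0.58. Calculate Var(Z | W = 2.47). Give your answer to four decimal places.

Var(Z | W=x) = (1 − ρ²)·σ_Z².
Var(Z | W=2.47) = (3.17)²·(1 − (0.58)²) = 10.0489·0.6636 = 6.6685.

6.6685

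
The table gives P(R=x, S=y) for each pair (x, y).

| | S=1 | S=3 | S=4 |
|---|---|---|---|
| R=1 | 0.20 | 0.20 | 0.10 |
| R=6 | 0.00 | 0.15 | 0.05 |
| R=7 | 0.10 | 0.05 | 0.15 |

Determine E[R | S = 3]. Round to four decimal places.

3.6250

P(S = 3) = 0.40.
Σ R·P over the event = 1·(0.20) + 6·(0.15) + 7·(0.05) = 1.45.
E[R | S = 3] = (1.45) / (0.40) = 3.6250.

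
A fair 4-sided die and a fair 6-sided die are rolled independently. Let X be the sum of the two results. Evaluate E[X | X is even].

6

P(X is even) = 1/2.
Σ over the event: 2·1/24 + 4·1/8 + 6·1/6 + 8·1/8 + 10·1/24 = 3.
E[X | X is even] = (3) / (1/2) = 6.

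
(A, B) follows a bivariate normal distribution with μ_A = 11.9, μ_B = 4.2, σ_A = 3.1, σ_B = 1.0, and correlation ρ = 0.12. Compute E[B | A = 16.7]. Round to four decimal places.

The regression of B on A has slope ρ·σ_B/σ_A and passes through (μ_A, μ_B).
E[B | A=16.7] = 4.2 + (0.12)·(1.0/3.1)·(16.7 − (11.9)) = 4.2 + (0.03871)·(4.8) = 4.3858.

4.3858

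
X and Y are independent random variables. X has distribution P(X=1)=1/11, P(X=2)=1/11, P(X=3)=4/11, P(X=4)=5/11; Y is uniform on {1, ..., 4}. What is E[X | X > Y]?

43/12

P(X > Y) = 6/11.
Summing X·P(x,y) over outcomes with X > Y gives 43/22.
E[X | X > Y] = (43/22) / (6/11) = 43/12.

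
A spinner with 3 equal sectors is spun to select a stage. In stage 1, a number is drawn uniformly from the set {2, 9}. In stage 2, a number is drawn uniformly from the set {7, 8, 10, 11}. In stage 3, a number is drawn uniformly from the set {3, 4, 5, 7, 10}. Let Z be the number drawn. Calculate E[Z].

203/30

E[Z | stage 1] = (2+9)/2 = 11/2.
E[Z | stage 2] = (7+8+10+11)/4 = 9.
E[Z | stage 3] = (3+4+5+7+10)/5 = 29/5.
By the law of total expectation,
E[Z] = (1/3)·(11/2) + (1/3)·(9) + (1/3)·(29/5) = 203/30.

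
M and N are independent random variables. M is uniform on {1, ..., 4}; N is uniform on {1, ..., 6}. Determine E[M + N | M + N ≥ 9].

28/3

Outcomes with M + N ≥ 9: (3,6), (4,5), (4,6), each with probability 1/24.
E[M + N | M + N ≥ 9] = (9 + 9 + 10) / 3 = 28/3.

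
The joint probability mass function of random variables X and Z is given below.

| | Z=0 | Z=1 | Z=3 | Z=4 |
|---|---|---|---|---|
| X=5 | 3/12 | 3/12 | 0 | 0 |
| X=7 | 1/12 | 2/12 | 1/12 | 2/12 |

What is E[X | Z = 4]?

P(Z = 4) = 1/6.
Σ X·P over the event = 7·(2/12) = 7/6.
E[X | Z = 4] = (7/6) / (1/6) = 7.

7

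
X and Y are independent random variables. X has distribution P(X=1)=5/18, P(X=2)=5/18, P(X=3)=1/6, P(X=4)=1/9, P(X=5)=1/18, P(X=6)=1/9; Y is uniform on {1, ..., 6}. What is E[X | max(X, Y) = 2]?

P(max(X, Y) = 2) = 5/36.
Summing X·P(x,y) over outcomes with max(X, Y) = 2 gives 25/108.
E[X | max(X, Y) = 2] = (25/108) / (5/36) = 5/3.

5/3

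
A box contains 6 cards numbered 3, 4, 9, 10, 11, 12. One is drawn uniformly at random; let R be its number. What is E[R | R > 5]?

P(R > 5) = 2/3.
Σ over the event: 9·1/6 + 10·1/6 + 11·1/6 + 12·1/6 = 7.
E[R | R > 5] = (7) / (2/3) = 21/2.

21/2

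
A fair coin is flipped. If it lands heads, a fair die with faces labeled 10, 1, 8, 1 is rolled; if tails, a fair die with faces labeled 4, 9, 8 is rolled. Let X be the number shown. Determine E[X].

6

E[X | heads] = (10+1+8+1)/4 = 5.
E[X | tails] = (4+9+8)/3 = 7.
E[X] = (1/2)·(5) + (1/2)·(7) = 6.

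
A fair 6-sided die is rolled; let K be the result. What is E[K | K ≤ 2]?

3/2

Given K ≤ 2, K is equally likely to be any of {1, 2}.
E[K | K ≤ 2] = (1 + 2) / 2 = 3/2.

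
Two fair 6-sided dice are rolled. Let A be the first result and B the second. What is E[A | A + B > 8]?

P(A + B > 8) = 5/18.
Summing A·P(x,y) over outcomes with A + B > 8 gives 25/18.
E[A | A + B > 8] = (25/18) / (5/18) = 5.

5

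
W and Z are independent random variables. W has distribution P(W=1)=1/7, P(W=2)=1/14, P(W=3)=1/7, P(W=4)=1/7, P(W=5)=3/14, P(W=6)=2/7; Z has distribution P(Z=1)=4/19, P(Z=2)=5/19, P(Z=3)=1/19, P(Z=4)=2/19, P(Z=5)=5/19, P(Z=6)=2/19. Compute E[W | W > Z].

P(W > Z) = 73/133.
Summing W·P(x,y) over outcomes with W > Z gives 365/133.
E[W | W > Z] = (365/133) / (73/133) = 5.

5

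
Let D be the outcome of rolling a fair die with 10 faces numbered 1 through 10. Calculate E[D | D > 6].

17/2

Given D > 6, D is equally likely to be any of {7, 8, 9, 10}.
E[D | D > 6] = (7 + 8 + 9 + 10) / 4 = 17/2.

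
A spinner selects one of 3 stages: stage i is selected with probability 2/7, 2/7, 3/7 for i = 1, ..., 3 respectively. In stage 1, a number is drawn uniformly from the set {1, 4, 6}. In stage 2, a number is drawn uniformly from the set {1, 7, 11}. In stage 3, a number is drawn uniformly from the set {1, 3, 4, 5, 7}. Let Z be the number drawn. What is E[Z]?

32/7

E[Z | stage 1] = (1+4+6)/3 = 11/3.
E[Z | stage 2] = (1+7+11)/3 = 19/3.
E[Z | stage 3] = (1+3+4+5+7)/5 = 4.
By the law of total expectation,
E[Z] = (2/7)·(11/3) + (2/7)·(19/3) + (3/7)·(4) = 32/7.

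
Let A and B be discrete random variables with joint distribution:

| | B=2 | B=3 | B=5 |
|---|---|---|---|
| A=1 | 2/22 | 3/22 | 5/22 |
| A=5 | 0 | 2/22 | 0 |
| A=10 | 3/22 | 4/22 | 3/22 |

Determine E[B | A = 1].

P(A = 1) = 5/11.
Σ B·P over the event = 2·(2/22) + 3·(3/22) + 5·(5/22) = 19/11.
E[B | A = 1] = (19/11) / (5/11) = 19/5.

19/5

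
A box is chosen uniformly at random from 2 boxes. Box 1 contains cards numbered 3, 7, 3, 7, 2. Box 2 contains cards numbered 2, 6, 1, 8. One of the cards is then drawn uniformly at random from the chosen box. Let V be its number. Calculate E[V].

173/40

E[V | box 1] = (3+7+3+7+2)/5 = 22/5.
E[V | box 2] = (2+6+1+8)/4 = 17/4.
By the law of total expectation,
E[V] = (1/2)·(22/5) + (1/2)·(17/4) = 173/40.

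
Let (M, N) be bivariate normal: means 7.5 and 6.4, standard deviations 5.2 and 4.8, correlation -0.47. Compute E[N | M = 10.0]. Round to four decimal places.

The regression of N on M has slope ρ·σ_N/σ_M and passes through (μ_M, μ_N).
E[N | M=10.0] = 6.4 + (-0.47)·(4.8/5.2)·(10.0 − (7.5)) = 6.4 + (-0.43385)·(2.5) = 5.3154.

5.3154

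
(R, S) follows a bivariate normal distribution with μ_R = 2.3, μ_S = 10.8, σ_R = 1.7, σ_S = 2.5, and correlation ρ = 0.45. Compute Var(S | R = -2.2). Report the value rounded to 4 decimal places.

4.9844

For a bivariate normal, Var(S | R=x) = σ_S²(1 − ρ²).
Var(S | R=-2.2) = (2.5)²·(1 − (0.45)²) = 6.25·0.7975 = 4.9844.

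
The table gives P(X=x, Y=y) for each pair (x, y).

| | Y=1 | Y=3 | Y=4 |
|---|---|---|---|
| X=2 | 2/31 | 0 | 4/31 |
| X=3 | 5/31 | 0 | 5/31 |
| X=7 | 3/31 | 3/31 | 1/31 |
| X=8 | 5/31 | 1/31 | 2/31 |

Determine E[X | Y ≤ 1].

P(Y ≤ 1) = 15/31.
Σ X·P over the event = 2·(2/31) + 3·(5/31) + 7·(3/31) + 8·(5/31) = 80/31.
E[X | Y ≤ 1] = (80/31) / (15/31) = 16/3.

16/3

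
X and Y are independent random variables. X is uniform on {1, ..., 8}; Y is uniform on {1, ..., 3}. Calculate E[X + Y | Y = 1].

11/2

Outcomes with Y = 1: (1,1), (2,1), (3,1), (4,1), (5,1), (6,1), (7,1), (8,1), each with probability 1/24.
E[X + Y | Y = 1] = (2 + 3 + 4 + 5 + 6 + 7 + 8 + 9) / 8 = 11/2.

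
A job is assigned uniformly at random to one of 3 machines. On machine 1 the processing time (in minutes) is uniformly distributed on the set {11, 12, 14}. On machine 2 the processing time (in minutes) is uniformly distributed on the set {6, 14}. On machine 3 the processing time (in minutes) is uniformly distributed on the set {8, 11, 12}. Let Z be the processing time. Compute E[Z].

E[Z | machine 1] = (11+12+14)/3 = 37/3.
E[Z | machine 2] = (6+14)/2 = 10.
E[Z | machine 3] = (8+11+12)/3 = 31/3.
By the law of total expectation,
E[Z] = (1/3)·(37/3) + (1/3)·(10) + (1/3)·(31/3) = 98/9.

98/9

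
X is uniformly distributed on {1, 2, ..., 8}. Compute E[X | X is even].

5

Given X is even, X is equally likely to be any of {2, 4, 6, 8}.
E[X | X is even] = (2 + 4 + 6 + 8) / 4 = 5.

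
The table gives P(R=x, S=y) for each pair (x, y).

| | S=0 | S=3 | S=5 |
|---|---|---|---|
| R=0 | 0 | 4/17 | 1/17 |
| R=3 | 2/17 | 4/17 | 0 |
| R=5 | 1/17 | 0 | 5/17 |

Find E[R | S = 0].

P(S = 0) = 3/17.
Σ R·P over the event = 3·(2/17) + 5·(1/17) = 11/17.
E[R | S = 0] = (11/17) / (3/17) = 11/3.

11/3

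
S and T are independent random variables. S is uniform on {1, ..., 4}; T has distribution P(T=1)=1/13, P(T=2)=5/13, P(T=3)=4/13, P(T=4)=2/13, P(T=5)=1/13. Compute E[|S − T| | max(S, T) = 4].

P(max(S, T) = 4) = 9/26.
Summing |S−T|·P(x,y) over outcomes with max(S, T) = 4 gives 29/52.
E[|S − T| | max(S, T) = 4] = (29/52) / (9/26) = 29/18.

29/18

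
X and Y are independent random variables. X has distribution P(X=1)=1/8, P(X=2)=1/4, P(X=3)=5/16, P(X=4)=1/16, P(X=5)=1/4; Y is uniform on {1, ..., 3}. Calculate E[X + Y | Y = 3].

P(Y = 3) = 1/3.
Summing (X+Y)·P(x,y) over outcomes with Y = 3 gives 97/48.
E[X + Y | Y = 3] = (97/48) / (1/3) = 97/16.

97/16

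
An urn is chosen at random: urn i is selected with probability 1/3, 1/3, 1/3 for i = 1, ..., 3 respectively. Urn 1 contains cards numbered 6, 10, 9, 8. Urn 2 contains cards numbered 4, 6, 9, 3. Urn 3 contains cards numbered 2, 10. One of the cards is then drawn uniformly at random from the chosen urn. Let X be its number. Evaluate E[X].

79/12

E[X | urn 1] = (6+10+9+8)/4 = 33/4.
E[X | urn 2] = (4+6+9+3)/4 = 11/2.
E[X | urn 3] = (2+10)/2 = 6.
E[X] = (1/3)·(33/4) + (1/3)·(11/2) + (1/3)·(6) = 79/12.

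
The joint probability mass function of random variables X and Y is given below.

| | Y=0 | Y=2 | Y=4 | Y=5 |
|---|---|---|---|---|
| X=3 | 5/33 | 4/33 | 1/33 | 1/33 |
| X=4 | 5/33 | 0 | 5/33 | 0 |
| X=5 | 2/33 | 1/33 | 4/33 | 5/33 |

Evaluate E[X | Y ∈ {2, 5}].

45/11

P(Y ∈ {2, 5}) = 1/3.
Summing X·P(X=x,Y=y) over the conditioning event gives 15/11.
E[X | Y ∈ {2, 5}] = (15/11) / (1/3) = 45/11.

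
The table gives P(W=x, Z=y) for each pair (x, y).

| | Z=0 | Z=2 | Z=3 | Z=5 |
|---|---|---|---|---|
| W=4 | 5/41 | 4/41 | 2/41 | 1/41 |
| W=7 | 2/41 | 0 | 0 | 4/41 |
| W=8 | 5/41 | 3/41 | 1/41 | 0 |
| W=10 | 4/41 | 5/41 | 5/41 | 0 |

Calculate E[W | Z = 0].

P(Z = 0) = 16/41.
Σ W·P over the event = 4·(5/41) + 7·(2/41) + 8·(5/41) + 10·(4/41) = 114/41.
E[W | Z = 0] = (114/41) / (16/41) = 57/8.

57/8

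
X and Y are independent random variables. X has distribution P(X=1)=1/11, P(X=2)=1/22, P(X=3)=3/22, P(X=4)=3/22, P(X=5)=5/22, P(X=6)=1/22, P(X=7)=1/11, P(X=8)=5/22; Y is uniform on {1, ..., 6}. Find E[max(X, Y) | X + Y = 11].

90/13

P(X + Y = 11) = 13/132.
Summing max(X,Y)·P(x,y) over outcomes with X + Y = 11 gives 15/22.
E[max(X, Y) | X + Y = 11] = (15/22) / (13/132) = 90/13.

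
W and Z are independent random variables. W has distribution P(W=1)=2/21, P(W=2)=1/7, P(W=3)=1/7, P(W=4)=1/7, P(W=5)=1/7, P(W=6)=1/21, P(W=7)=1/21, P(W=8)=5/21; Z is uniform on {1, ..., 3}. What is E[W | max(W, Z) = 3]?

5/2

P(max(W, Z) = 3) = 2/9.
Summing W·P(x,y) over outcomes with max(W, Z) = 3 gives 5/9.
E[W | max(W, Z) = 3] = (5/9) / (2/9) = 5/2.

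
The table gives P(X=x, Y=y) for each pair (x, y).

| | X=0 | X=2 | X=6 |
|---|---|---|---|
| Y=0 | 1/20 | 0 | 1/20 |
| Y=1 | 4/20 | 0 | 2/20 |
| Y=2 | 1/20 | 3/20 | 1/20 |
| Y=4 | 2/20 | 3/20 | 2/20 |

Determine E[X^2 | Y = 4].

12

P(Y = 4) = 7/20.
Summing X^2·P(X=x,Y=y) over the conditioning event gives 21/5.
E[X^2 | Y = 4] = (21/5) / (7/20) = 12.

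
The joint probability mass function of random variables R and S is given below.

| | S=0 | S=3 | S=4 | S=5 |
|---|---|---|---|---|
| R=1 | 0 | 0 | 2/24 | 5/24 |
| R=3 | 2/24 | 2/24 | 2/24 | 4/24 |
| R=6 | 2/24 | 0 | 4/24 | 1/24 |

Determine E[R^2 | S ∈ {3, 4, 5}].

259/20

P(S ∈ {3, 4, 5}) = 5/6.
Σ R^2·P over the event = 1·(2/24) + 1·(5/24) + 9·(2/24) + 9·(2/24) + 9·(4/24) + 36·(4/24) + 36·(1/24) = 259/24.
E[R^2 | S ∈ {3, 4, 5}] = (259/24) / (5/6) = 259/20.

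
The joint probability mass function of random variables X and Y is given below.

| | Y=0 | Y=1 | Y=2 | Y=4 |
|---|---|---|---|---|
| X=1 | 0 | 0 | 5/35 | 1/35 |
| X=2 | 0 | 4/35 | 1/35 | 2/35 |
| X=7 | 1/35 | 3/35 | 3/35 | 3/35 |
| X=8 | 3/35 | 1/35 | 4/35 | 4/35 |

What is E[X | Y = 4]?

P(Y = 4) = 2/7.
Σ X·P over the event = 1·(1/35) + 2·(2/35) + 7·(3/35) + 8·(4/35) = 58/35.
E[X | Y = 4] = (58/35) / (2/7) = 29/5.

29/5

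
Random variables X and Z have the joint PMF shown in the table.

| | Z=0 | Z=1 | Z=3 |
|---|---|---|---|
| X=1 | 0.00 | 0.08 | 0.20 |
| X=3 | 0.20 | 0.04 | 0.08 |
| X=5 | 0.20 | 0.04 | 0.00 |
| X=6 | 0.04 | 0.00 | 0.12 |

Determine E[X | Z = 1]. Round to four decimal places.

2.5000

P(Z = 1) = 0.16.
Summing X·P(X=x,Z=y) over the conditioning event gives 0.40.
E[X | Z = 1] = (0.40) / (0.16) = 2.5000.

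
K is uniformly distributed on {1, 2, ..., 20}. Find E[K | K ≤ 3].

Given K ≤ 3, K is equally likely to be any of {1, 2, 3}.
E[K | K ≤ 3] = (1 + 2 + 3) / 3 = 2.

2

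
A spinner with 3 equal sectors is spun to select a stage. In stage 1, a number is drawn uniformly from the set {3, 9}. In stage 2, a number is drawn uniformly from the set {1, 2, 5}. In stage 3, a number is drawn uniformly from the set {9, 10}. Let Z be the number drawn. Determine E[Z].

109/18

E[Z | stage 1] = (3+9)/2 = 6.
E[Z | stage 2] = (1+2+5)/3 = 8/3.
E[Z | stage 3] = (9+10)/2 = 19/2.
E[Z] = (1/3)·(6) + (1/3)·(8/3) + (1/3)·(19/2) = 109/18.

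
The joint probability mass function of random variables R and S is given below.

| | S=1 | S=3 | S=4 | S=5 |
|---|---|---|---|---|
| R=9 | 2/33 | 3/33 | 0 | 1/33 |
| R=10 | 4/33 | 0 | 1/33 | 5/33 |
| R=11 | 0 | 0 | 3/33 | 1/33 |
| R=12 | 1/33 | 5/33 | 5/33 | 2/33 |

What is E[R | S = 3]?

P(S = 3) = 8/33.
Σ R·P over the event = 9·(3/33) + 12·(5/33) = 29/11.
E[R | S = 3] = (29/11) / (8/33) = 87/8.

87/8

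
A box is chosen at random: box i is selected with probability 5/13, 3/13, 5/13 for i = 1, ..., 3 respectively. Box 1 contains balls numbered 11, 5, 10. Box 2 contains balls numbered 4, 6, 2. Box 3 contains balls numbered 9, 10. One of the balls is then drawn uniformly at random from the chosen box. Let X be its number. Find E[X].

E[X | box 1] = (11+5+10)/3 = 26/3.
E[X | box 2] = (4+6+2)/3 = 4.
E[X | box 3] = (9+10)/2 = 19/2.
E[X] = (5/13)·(26/3) + (3/13)·(4) + (5/13)·(19/2) = 617/78.

617/78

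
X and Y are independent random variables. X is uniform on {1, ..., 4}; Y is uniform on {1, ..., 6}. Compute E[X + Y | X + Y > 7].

26/3

Outcomes with X + Y > 7: (2,6), (3,5), (3,6), (4,4), (4,5), (4,6), each with probability 1/24.
E[X + Y | X + Y > 7] = (8 + 8 + 9 + 8 + 9 + 10) / 6 = 26/3.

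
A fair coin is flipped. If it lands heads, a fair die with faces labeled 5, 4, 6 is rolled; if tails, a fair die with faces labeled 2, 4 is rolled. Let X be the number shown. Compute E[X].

E[X | heads] = (5+4+6)/3 = 5.
E[X | tails] = (2+4)/2 = 3.
E[X] = (1/2)·(5) + (1/2)·(3) = 4.

4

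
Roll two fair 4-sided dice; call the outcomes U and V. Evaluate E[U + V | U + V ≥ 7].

22/3

P(U + V ≥ 7) = 3/16.
Summing (U+V)·P(x,y) over outcomes with U + V ≥ 7 gives 11/8.
E[U + V | U + V ≥ 7] = (11/8) / (3/16) = 22/3.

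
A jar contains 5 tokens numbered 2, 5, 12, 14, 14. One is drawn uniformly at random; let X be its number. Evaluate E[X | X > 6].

P(X > 6) = 3/5.
Σ over the event: 12·1/5 + 14·2/5 = 8.
E[X | X > 6] = (8) / (3/5) = 40/3.

40/3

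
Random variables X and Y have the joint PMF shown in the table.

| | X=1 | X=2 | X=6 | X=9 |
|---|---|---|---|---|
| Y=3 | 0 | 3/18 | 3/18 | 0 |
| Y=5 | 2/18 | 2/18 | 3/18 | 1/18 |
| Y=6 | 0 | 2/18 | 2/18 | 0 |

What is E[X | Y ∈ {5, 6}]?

49/12

P(Y ∈ {5, 6}) = 2/3.
Σ X·P over the event = 1·(2/18) + 2·(2/18) + 2·(2/18) + 6·(3/18) + 6·(2/18) + 9·(1/18) = 49/18.
E[X | Y ∈ {5, 6}] = (49/18) / (2/3) = 49/12.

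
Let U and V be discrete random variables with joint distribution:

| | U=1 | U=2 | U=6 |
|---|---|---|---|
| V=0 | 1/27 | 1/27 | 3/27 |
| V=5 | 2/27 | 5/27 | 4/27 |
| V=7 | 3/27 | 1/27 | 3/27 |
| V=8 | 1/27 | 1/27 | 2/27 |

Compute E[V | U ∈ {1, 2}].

79/15

P(U ∈ {1, 2}) = 5/9.
Σ V·P over the event = 0·(1/27) + 5·(2/27) + 7·(3/27) + 8·(1/27) + 0·(1/27) + 5·(5/27) + 7·(1/27) + 8·(1/27) = 79/27.
E[V | U ∈ {1, 2}] = (79/27) / (5/9) = 79/15.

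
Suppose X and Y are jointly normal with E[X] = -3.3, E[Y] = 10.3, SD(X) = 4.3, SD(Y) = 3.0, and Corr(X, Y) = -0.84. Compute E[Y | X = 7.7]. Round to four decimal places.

3.8535

For a bivariate normal, E[Y | X=x] = μ_Y + ρ·(σ_Y/σ_X)·(x − μ_X).
E[Y | X=7.7] = 10.3 + (-0.84)·(3.0/4.3)·(7.7 − (-3.3)) = 10.3 + (-0.58605)·(11) = 3.8535.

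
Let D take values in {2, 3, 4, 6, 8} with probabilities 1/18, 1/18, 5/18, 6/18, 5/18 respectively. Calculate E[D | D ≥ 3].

99/17

P(D ≥ 3) = 17/18.
Σ over the event: 3·1/18 + 4·5/18 + 6·1/3 + 8·5/18 = 11/2.
E[D | D ≥ 3] = (11/2) / (17/18) = 99/17.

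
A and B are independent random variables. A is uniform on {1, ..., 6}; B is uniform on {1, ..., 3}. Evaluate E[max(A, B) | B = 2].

11/3

Outcomes with B = 2: (1,2), (2,2), (3,2), (4,2), (5,2), (6,2), each with probability 1/18.
E[max(A, B) | B = 2] = (2 + 2 + 3 + 4 + 5 + 6) / 6 = 11/3.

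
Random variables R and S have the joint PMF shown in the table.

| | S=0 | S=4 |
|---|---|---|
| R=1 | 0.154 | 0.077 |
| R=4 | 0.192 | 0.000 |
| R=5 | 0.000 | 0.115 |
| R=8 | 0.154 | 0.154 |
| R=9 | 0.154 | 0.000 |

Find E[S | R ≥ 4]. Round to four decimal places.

P(R ≥ 4) = 0.769.
Σ S·P over the event = 0·(0.192) + 4·(0.115) + 0·(0.154) + 4·(0.154) + 0·(0.154) = 1.076.
E[S | R ≥ 4] = (1.076) / (0.769) = 1.3992.

1.3992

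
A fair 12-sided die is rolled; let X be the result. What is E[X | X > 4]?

Given X > 4, X is equally likely to be any of {5, 6, 7, 8, 9, 10, 11, 12}.
E[X | X > 4] = (5 + 6 + 7 + 8 + 9 + 10 + 11 + 12) / 8 = 17/2.

17/2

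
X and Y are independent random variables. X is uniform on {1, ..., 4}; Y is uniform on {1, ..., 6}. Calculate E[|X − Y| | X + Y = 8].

2

P(X + Y = 8) = 1/8.
Summing |X−Y|·P(x,y) over outcomes with X + Y = 8 gives 1/4.
E[|X − Y| | X + Y = 8] = (1/4) / (1/8) = 2.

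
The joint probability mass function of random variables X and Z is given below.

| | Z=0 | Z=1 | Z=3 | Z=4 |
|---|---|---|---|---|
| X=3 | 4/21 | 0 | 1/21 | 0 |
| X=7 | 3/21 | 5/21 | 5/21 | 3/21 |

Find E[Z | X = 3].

3/5

P(X = 3) = 5/21.
Σ Z·P over the event = 0·(4/21) + 3·(1/21) = 1/7.
E[Z | X = 3] = (1/7) / (5/21) = 3/5.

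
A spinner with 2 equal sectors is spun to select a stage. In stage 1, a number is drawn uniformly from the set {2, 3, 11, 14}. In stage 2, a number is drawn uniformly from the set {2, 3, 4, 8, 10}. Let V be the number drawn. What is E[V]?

129/20

E[V | stage 1] = (2+3+11+14)/4 = 15/2.
E[V | stage 2] = (2+3+4+8+10)/5 = 27/5.
E[V] = (1/2)·(15/2) + (1/2)·(27/5) = 129/20.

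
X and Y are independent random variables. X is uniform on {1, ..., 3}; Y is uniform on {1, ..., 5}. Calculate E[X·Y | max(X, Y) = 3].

P(max(X, Y) = 3) = 1/3.
Summing XY·P(x,y) over outcomes with max(X, Y) = 3 gives 9/5.
E[X·Y | max(X, Y) = 3] = (9/5) / (1/3) = 27/5.

27/5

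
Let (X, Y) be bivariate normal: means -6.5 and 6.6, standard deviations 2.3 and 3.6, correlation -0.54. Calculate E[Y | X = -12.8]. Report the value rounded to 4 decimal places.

For a bivariate normal, E[Y | X=x] = μ_Y + ρ·(σ_Y/σ_X)·(x − μ_X).
E[Y | X=-12.8] = 6.6 + (-0.54)·(3.6/2.3)·(-12.8 − (-6.5)) = 6.6 + (-0.84522)·(-6.3) = 11.9249.

11.9249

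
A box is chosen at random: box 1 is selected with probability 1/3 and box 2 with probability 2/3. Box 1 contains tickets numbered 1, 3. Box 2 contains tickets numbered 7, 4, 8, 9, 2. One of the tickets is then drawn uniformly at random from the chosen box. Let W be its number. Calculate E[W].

E[W | box 1] = (1+3)/2 = 2.
E[W | box 2] = (7+4+8+9+2)/5 = 6.
By the law of total expectation,
E[W] = (1/3)·(2) + (2/3)·(6) = 14/3.

14/3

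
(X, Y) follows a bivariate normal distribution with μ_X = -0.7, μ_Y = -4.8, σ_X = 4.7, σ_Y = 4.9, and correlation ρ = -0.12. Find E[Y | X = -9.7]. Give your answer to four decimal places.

For a bivariate normal, E[Y | X=x] = μ_Y + ρ·(σ_Y/σ_X)·(x − μ_X).
E[Y | X=-9.7] = -4.8 + (-0.12)·(4.9/4.7)·(-9.7 − (-0.7)) = -4.8 + (-0.12511)·(-9) = -3.6740.

-3.6740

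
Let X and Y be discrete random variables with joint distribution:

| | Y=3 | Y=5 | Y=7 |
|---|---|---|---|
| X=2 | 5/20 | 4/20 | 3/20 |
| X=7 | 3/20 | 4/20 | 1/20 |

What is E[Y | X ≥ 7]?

9/2

P(X ≥ 7) = 2/5.
Σ Y·P over the event = 3·(3/20) + 5·(4/20) + 7·(1/20) = 9/5.
E[Y | X ≥ 7] = (9/5) / (2/5) = 9/2.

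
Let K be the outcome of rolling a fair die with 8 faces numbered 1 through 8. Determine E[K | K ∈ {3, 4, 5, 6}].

P(K ∈ {3, 4, 5, 6}) = 1/2.
Σ over the event: 3·1/8 + 4·1/8 + 5·1/8 + 6·1/8 = 9/4.
E[K | K ∈ {3, 4, 5, 6}] = (9/4) / (1/2) = 9/2.

9/2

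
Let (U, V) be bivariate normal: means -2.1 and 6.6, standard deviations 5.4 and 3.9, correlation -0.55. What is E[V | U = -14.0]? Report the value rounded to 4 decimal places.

11.3269

E[V | U=x] = μ_V + ρ(σ_V/σ_U)(x − μ_U) for jointly normal variables.
E[V | U=-14.0] = 6.6 + (-0.55)·(3.9/5.4)·(-14.0 − (-2.1)) = 6.6 + (-0.39722)·(-11.9) = 11.3269.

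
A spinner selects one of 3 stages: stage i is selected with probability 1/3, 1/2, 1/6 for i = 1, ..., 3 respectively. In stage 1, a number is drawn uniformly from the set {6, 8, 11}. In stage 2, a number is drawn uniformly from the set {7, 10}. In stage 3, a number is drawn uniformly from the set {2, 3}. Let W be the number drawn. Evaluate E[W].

E[W | stage 1] = (6+8+11)/3 = 25/3.
E[W | stage 2] = (7+10)/2 = 17/2.
E[W | stage 3] = (2+3)/2 = 5/2.
E[W] = (1/3)·(25/3) + (1/2)·(17/2) + (1/6)·(5/2) = 67/9.

67/9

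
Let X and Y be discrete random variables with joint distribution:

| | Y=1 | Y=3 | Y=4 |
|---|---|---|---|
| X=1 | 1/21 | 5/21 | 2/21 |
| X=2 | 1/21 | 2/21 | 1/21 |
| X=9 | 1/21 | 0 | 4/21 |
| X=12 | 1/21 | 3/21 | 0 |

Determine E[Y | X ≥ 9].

P(X ≥ 9) = 3/7.
Σ Y·P over the event = 1·(1/21) + 4·(4/21) + 1·(1/21) + 3·(3/21) = 9/7.
E[Y | X ≥ 9] = (9/7) / (3/7) = 3.

3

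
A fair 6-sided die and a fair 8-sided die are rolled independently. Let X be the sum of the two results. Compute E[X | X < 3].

2

P(X < 3) = 1/48.
Σ over the event: 2·1/48 = 1/24.
E[X | X < 3] = (1/24) / (1/48) = 2.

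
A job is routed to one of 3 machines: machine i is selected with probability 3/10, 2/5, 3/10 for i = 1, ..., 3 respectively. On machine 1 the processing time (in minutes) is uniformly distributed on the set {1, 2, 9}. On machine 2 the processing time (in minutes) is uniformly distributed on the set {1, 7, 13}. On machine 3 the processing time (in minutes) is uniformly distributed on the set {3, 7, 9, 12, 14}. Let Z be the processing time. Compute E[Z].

67/10

E[Z | machine 1] = (1+2+9)/3 = 4.
E[Z | machine 2] = (1+7+13)/3 = 7.
E[Z | machine 3] = (3+7+9+12+14)/5 = 9.
E[Z] = (3/10)·(4) + (2/5)·(7) + (3/10)·(9) = 67/10.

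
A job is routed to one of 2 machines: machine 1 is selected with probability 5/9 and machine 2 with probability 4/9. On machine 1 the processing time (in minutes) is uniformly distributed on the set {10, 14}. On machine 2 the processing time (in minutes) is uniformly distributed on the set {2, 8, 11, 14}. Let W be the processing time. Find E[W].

E[W | machine 1] = (10+14)/2 = 12.
E[W | machine 2] = (2+8+11+14)/4 = 35/4.
By the law of total expectation,
E[W] = (5/9)·(12) + (4/9)·(35/4) = 95/9.

95/9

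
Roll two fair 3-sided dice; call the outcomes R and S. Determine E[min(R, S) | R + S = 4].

Outcomes with R + S = 4: (1,3), (2,2), (3,1), each with probability 1/9.
E[min(R, S) | R + S = 4] = (1 + 2 + 1) / 3 = 4/3.

4/3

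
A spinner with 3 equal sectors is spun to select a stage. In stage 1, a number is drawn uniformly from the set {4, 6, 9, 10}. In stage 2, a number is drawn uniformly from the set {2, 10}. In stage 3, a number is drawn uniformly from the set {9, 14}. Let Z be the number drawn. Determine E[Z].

33/4

E[Z | stage 1] = (4+6+9+10)/4 = 29/4.
E[Z | stage 2] = (2+10)/2 = 6.
E[Z | stage 3] = (9+14)/2 = 23/2.
E[Z] = (1/3)·(29/4) + (1/3)·(6) + (1/3)·(23/2) = 33/4.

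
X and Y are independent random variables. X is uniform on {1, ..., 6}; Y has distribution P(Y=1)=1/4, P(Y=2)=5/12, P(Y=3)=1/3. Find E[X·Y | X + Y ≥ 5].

465/49

P(X + Y ≥ 5) = 49/72.
Summing XY·P(x,y) over outcomes with X + Y ≥ 5 gives 155/24.
E[X·Y | X + Y ≥ 5] = (155/24) / (49/72) = 465/49.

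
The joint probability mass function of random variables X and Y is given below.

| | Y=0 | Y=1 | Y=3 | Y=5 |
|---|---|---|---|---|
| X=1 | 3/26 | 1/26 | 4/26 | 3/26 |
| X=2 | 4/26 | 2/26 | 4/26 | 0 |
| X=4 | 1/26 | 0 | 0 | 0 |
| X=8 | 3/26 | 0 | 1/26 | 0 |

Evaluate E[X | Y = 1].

P(Y = 1) = 3/26.
Σ X·P over the event = 1·(1/26) + 2·(2/26) = 5/26.
E[X | Y = 1] = (5/26) / (3/26) = 5/3.

5/3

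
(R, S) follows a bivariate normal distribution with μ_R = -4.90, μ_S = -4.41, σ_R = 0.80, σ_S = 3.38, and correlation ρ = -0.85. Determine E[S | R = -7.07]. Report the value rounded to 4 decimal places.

3.3830

For a bivariate normal, E[S | R=x] = μ_S + ρ·(σ_S/σ_R)·(x − μ_R).
E[S | R=-7.07] = -4.41 + (-0.85)·(3.38/0.80)·(-7.07 − (-4.90)) = -4.41 + (-3.59125)·(-2.17) = 3.3830.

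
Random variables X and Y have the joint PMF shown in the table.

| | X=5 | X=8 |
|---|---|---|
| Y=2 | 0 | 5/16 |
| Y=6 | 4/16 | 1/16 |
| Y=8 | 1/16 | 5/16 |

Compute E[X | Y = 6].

28/5

P(Y = 6) = 5/16.
Σ X·P over the event = 5·(4/16) + 8·(1/16) = 7/4.
E[X | Y = 6] = (7/4) / (5/16) = 28/5.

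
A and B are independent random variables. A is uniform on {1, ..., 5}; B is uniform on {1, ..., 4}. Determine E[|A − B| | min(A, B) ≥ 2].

7/6

P(min(A, B) ≥ 2) = 3/5.
Summing |A−B|·P(x,y) over outcomes with min(A, B) ≥ 2 gives 7/10.
E[|A − B| | min(A, B) ≥ 2] = (7/10) / (3/5) = 7/6.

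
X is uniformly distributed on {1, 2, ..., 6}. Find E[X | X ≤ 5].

3

Given X ≤ 5, X is equally likely to be any of {1, 2, 3, 4, 5}.
E[X | X ≤ 5] = (1 + 2 + 3 + 4 + 5) / 5 = 3.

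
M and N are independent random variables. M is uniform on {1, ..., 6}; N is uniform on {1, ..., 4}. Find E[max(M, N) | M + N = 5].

7/2

P(M + N = 5) = 1/6.
Summing max(M,N)·P(x,y) over outcomes with M + N = 5 gives 7/12.
E[max(M, N) | M + N = 5] = (7/12) / (1/6) = 7/2.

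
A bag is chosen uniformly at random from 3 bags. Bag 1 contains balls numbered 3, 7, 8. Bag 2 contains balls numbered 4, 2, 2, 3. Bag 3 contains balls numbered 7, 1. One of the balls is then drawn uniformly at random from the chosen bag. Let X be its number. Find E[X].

E[X | bag 1] = (3+7+8)/3 = 6.
E[X | bag 2] = (4+2+2+3)/4 = 11/4.
E[X | bag 3] = (7+1)/2 = 4.
By the law of total expectation,
E[X] = (1/3)·(6) + (1/3)·(11/4) + (1/3)·(4) = 17/4.

17/4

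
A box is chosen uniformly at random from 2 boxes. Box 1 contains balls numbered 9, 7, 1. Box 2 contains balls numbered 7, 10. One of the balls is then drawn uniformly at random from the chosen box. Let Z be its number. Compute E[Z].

E[Z | box 1] = (9+7+1)/3 = 17/3.
E[Z | box 2] = (7+10)/2 = 17/2.
By the law of total expectation,
E[Z] = (1/2)·(17/3) + (1/2)·(17/2) = 85/12.

85/12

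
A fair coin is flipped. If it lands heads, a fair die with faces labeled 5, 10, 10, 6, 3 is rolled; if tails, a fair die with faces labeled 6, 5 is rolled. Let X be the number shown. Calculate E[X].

E[X | heads] = (5+10+10+6+3)/5 = 34/5.
E[X | tails] = (6+5)/2 = 11/2.
By the law of total expectation,
E[X] = (1/2)·(34/5) + (1/2)·(11/2) = 123/20.

123/20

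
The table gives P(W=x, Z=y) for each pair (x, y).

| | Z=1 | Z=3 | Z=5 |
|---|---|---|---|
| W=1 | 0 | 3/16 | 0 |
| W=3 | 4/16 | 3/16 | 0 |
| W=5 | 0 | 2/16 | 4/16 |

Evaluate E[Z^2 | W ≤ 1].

P(W ≤ 1) = 3/16.
Σ Z^2·P over the event = 9·(3/16) = 27/16.
E[Z^2 | W ≤ 1] = (27/16) / (3/16) = 9.

9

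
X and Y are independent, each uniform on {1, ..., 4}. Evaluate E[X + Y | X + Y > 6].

22/3

Outcomes with X + Y > 6: (3,4), (4,3), (4,4), each with probability 1/16.
E[X + Y | X + Y > 6] = (7 + 7 + 8) / 3 = 22/3.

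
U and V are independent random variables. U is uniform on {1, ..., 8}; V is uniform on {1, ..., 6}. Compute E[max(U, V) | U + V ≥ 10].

P(U + V ≥ 10) = 5/16.
Summing max(U,V)·P(x,y) over outcomes with U + V ≥ 10 gives 103/48.
E[max(U, V) | U + V ≥ 10] = (103/48) / (5/16) = 103/15.

103/15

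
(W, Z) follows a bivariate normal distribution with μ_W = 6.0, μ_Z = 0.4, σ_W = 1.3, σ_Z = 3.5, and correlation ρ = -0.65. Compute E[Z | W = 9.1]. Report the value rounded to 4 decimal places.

-5.0250

E[Z | W=x] = μ_Z + ρ(σ_Z/σ_W)(x − μ_W) for jointly normal variables.
E[Z | W=9.1] = 0.4 + (-0.65)·(3.5/1.3)·(9.1 − (6.0)) = 0.4 + (-1.75)·(3.1) = -5.0250.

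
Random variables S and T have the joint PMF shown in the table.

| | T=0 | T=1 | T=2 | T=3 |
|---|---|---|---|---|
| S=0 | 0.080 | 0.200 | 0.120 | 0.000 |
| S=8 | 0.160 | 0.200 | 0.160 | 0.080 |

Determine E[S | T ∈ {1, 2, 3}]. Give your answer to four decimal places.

P(T ∈ {1, 2, 3}) = 0.760.
Summing S·P(S=x,T=y) over the conditioning event gives 3.520.
E[S | T ∈ {1, 2, 3}] = (3.520) / (0.760) = 4.6316.

4.6316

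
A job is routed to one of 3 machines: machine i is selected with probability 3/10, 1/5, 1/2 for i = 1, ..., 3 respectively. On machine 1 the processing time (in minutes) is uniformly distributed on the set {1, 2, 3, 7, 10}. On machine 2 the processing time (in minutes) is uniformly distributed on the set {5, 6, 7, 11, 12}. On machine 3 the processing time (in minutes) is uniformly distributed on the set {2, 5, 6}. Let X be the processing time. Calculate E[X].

E[X | machine 1] = (1+2+3+7+10)/5 = 23/5.
E[X | machine 2] = (5+6+7+11+12)/5 = 41/5.
E[X | machine 3] = (2+5+6)/3 = 13/3.
By the law of total expectation,
E[X] = (3/10)·(23/5) + (1/5)·(41/5) + (1/2)·(13/3) = 389/75.

389/75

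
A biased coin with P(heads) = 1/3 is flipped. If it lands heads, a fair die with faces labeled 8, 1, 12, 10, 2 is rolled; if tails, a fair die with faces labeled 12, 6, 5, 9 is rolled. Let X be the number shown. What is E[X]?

113/15

E[X | heads] = (8+1+12+10+2)/5 = 33/5.
E[X | tails] = (12+6+5+9)/4 = 8.
E[X] = (1/3)·(33/5) + (2/3)·(8) = 113/15.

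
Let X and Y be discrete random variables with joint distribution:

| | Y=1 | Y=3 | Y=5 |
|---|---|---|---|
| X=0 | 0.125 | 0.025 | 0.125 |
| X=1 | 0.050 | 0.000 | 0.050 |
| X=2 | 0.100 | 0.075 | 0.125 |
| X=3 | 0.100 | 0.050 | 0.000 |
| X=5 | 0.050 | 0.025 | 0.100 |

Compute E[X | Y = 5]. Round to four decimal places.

P(Y = 5) = 0.400.
Σ X·P over the event = 0·(0.125) + 1·(0.050) + 2·(0.125) + 5·(0.100) = 0.800.
E[X | Y = 5] = (0.800) / (0.400) = 2.0000.

2.0000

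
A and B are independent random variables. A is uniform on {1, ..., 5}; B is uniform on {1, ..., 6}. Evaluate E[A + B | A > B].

Outcomes with A > B: (2,1), (3,1), (3,2), (4,1), (4,2), (4,3), (5,1), (5,2), (5,3), (5,4), each with probability 1/30.
E[A + B | A > B] = (3 + 4 + 5 + 5 + 6 + 7 + 6 + 7 + 8 + 9) / 10 = 6.

6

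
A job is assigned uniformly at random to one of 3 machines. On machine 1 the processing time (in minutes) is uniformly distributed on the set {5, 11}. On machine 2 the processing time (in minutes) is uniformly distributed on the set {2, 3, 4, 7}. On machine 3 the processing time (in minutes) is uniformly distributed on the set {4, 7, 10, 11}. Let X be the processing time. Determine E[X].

20/3

E[X | machine 1] = (5+11)/2 = 8.
E[X | machine 2] = (2+3+4+7)/4 = 4.
E[X | machine 3] = (4+7+10+11)/4 = 8.
E[X] = (1/3)·(8) + (1/3)·(4) + (1/3)·(8) = 20/3.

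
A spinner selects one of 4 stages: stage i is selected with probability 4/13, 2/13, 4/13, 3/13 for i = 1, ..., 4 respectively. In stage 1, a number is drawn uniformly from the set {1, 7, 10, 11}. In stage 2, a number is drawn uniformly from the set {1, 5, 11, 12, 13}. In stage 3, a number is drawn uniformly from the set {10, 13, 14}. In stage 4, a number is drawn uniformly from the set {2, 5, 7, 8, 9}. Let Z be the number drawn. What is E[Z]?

1706/195

E[Z | stage 1] = (1+7+10+11)/4 = 29/4.
E[Z | stage 2] = (1+5+11+12+13)/5 = 42/5.
E[Z | stage 3] = (10+13+14)/3 = 37/3.
E[Z | stage 4] = (2+5+7+8+9)/5 = 31/5.
By the law of total expectation,
E[Z] = (4/13)·(29/4) + (2/13)·(42/5) + (4/13)·(37/3) + (3/13)·(31/5) = 1706/195.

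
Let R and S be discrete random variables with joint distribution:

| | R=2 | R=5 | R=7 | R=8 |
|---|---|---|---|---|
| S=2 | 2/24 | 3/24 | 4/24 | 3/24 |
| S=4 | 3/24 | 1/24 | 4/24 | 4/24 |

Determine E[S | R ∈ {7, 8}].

46/15

P(R ∈ {7, 8}) = 5/8.
Σ S·P over the event = 2·(4/24) + 4·(4/24) + 2·(3/24) + 4·(4/24) = 23/12.
E[S | R ∈ {7, 8}] = (23/12) / (5/8) = 46/15.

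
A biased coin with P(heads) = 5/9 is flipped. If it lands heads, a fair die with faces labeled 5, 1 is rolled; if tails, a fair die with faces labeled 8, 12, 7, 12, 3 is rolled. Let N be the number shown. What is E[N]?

27/5

E[N | heads] = (5+1)/2 = 3.
E[N | tails] = (8+12+7+12+3)/5 = 42/5.
E[N] = (5/9)·(3) + (4/9)·(42/5) = 27/5.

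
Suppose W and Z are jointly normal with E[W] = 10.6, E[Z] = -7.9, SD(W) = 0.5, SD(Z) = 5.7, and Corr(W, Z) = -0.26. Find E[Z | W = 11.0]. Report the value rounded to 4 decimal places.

For a bivariate normal, E[Z | W=x] = μ_Z + ρ·(σ_Z/σ_W)·(x − μ_W).
E[Z | W=11.0] = -7.9 + (-0.26)·(5.7/0.5)·(11.0 − (10.6)) = -7.9 + (-2.964)·(0.4) = -9.0856.

-9.0856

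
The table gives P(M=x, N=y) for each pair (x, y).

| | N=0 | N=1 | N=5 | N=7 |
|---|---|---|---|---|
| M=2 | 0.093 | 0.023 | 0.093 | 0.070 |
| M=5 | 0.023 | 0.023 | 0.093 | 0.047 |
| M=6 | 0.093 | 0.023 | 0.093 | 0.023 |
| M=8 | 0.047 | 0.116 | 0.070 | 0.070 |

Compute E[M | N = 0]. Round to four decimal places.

P(N = 0) = 0.256.
Σ M·P over the event = 2·(0.093) + 5·(0.023) + 6·(0.093) + 8·(0.047) = 1.235.
E[M | N = 0] = (1.235) / (0.256) = 4.8242.

4.8242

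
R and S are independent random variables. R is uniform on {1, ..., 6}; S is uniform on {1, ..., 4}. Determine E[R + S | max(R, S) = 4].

Outcomes with max(R, S) = 4: (1,4), (2,4), (3,4), (4,1), (4,2), (4,3), (4,4), each with probability 1/24.
E[R + S | max(R, S) = 4] = (5 + 6 + 7 + 5 + 6 + 7 + 8) / 7 = 44/7.

44/7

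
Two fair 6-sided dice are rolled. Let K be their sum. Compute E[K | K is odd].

P(K is odd) = 1/2.
Σ over the event: 3·1/18 + 5·1/9 + 7·1/6 + 9·1/9 + 11·1/18 = 7/2.
E[K | K is odd] = (7/2) / (1/2) = 7.

7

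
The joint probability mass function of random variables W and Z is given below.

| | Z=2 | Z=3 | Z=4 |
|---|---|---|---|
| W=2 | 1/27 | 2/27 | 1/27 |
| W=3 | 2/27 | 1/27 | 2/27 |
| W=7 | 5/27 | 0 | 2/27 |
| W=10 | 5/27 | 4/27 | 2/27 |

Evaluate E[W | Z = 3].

47/7

P(Z = 3) = 7/27.
Σ W·P over the event = 2·(2/27) + 3·(1/27) + 10·(4/27) = 47/27.
E[W | Z = 3] = (47/27) / (7/27) = 47/7.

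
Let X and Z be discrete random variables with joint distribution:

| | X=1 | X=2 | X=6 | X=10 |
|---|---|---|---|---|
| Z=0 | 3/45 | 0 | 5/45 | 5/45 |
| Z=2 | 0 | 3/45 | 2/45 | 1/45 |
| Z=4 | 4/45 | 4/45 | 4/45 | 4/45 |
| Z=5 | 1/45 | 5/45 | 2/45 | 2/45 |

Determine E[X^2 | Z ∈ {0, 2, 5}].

40

P(Z ∈ {0, 2, 5}) = 29/45.
Summing X^2·P(X=x,Z=y) over the conditioning event gives 232/9.
E[X^2 | Z ∈ {0, 2, 5}] = (232/9) / (29/45) = 40.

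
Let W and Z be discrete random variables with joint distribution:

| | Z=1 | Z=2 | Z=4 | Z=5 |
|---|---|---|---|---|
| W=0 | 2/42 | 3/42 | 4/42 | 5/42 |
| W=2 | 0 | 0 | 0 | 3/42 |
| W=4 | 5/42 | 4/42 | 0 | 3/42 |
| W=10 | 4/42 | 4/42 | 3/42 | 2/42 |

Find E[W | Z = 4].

30/7

P(Z = 4) = 1/6.
Σ W·P over the event = 0·(4/42) + 10·(3/42) = 5/7.
E[W | Z = 4] = (5/7) / (1/6) = 30/7.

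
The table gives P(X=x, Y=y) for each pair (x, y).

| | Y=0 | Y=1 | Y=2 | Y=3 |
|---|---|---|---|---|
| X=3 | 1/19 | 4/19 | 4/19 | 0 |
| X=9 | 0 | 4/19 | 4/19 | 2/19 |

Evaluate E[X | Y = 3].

P(Y = 3) = 2/19.
Σ X·P over the event = 9·(2/19) = 18/19.
E[X | Y = 3] = (18/19) / (2/19) = 9.

9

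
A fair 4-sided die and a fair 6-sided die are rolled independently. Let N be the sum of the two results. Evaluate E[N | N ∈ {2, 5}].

22/5

P(N ∈ {2, 5}) = 5/24.
Σ over the event: 2·1/24 + 5·1/6 = 11/12.
E[N | N ∈ {2, 5}] = (11/12) / (5/24) = 22/5.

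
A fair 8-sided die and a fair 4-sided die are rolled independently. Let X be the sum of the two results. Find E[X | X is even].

P(X is even) = 1/2.
Σ over the event: 2·1/32 + 4·3/32 + 6·1/8 + 8·1/8 + 10·3/32 + 12·1/32 = 7/2.
E[X | X is even] = (7/2) / (1/2) = 7.

7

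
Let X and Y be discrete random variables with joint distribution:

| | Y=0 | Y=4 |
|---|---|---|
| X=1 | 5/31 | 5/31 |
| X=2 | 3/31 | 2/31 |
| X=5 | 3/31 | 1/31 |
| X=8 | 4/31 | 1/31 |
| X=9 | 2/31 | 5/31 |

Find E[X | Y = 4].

P(Y = 4) = 14/31.
Σ X·P over the event = 1·(5/31) + 2·(2/31) + 5·(1/31) + 8·(1/31) + 9·(5/31) = 67/31.
E[X | Y = 4] = (67/31) / (14/31) = 67/14.

67/14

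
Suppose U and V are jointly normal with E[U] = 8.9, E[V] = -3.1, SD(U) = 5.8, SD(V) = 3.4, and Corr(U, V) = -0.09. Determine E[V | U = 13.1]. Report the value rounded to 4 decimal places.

For a bivariate normal, E[V | U=x] = μ_V + ρ·(σ_V/σ_U)·(x − μ_U).
E[V | U=13.1] = -3.1 + (-0.09)·(3.4/5.8)·(13.1 − (8.9)) = -3.1 + (-0.052759)·(4.2) = -3.3216.

-3.3216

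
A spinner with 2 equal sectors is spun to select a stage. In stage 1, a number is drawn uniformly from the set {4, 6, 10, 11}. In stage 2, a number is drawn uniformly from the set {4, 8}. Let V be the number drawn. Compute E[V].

E[V | stage 1] = (4+6+10+11)/4 = 31/4.
E[V | stage 2] = (4+8)/2 = 6.
E[V] = (1/2)·(31/4) + (1/2)·(6) = 55/8.

55/8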